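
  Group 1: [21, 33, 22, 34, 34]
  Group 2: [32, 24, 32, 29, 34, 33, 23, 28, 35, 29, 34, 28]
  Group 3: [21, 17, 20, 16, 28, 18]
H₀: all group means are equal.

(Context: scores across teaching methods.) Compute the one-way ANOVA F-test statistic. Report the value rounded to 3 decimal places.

Group means [28.80, 30.08, 20.00], grand mean 27.174
SSB = Σnᵢ(x̄ᵢ−x̄)² = 423.588; SSW = ΣΣ(x−x̄ᵢ)² = 441.717
MSB = 423.588/2 = 211.7938; MSW = 441.717/20 = 22.0858
F = MSB/MSW = 9.5896
df = (2, 20)

test statistic = 9.590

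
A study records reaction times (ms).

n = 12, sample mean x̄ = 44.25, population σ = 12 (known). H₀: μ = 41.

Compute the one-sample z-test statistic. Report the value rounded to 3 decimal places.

test statistic = 0.938

SE = σ/√n = 12/√12 = 3.4641
z = (x̄−μ₀)/SE = (44.25−41)/3.4641 = 0.9382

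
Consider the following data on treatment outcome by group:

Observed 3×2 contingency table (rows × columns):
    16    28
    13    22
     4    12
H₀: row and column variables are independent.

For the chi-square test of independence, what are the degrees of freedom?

df = (r−1)(c−1) = (3−1)·(2−1) = 2

degrees of freedom = 2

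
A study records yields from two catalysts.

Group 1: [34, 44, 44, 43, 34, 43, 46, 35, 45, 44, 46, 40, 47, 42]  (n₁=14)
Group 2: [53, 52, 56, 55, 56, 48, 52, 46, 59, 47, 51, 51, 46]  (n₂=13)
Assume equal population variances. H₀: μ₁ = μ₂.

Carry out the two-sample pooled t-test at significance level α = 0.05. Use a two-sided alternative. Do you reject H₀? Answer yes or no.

reject H₀: yes

x̄₁=41.929, s₁=4.480, n₁=14
x̄₂=51.692, s₂=4.131, n₂=13
s_p² = [13·4.480² + 12·4.131²]/25 = 18.6279
SE = √(s_p²·(1/14+1/13)) = 1.6624
t = (41.929−51.692)/1.6624 = -5.8734
df = 25
p-value (two-sided) = 0.00000
At α=0.05: p < α → reject H₀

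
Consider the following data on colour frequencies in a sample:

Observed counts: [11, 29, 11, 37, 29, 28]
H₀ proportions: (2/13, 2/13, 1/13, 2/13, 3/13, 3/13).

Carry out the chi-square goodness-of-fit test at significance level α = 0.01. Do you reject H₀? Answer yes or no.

n = 145; E_i = n·p_i = [22.31, 22.31, 11.15, 22.31, 33.46, 33.46]
χ² = (11−22.31)²/22.31 + (29−22.31)²/22.31 + (11−11.15)²/11.15 + (37−22.31)²/22.31 + (29−33.46)²/33.46 + (28−33.46)²/33.46 = 18.9046
df = 5
p-value (upper-tail) = 0.00200
At α=0.01: p < α → reject H₀

reject H₀: yes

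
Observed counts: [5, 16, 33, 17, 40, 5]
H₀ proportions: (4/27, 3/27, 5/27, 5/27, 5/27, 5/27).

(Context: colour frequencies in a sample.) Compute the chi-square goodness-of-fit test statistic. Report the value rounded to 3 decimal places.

test statistic = 45.112

n = 116; E_i = n·p_i = [17.19, 12.89, 21.48, 21.48, 21.48, 21.48]
χ² = (5−17.19)²/17.19 + (16−12.89)²/12.89 + (33−21.48)²/21.48 + (17−21.48)²/21.48 + (40−21.48)²/21.48 + (5−21.48)²/21.48 = 45.1116
df = 5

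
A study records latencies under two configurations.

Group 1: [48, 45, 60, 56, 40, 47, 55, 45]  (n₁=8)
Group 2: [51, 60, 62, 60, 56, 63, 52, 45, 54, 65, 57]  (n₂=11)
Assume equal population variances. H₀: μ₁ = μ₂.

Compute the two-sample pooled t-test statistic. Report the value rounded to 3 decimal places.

x̄₁=49.500, s₁=6.782, n₁=8
x̄₂=56.818, s₂=5.980, n₂=11
s_p² = [7·6.782² + 10·5.980²]/17 = 39.9786
SE = √(s_p²·(1/8+1/11)) = 2.9380
t = (49.500−56.818)/2.9380 = -2.4909
df = 17

test statistic = -2.491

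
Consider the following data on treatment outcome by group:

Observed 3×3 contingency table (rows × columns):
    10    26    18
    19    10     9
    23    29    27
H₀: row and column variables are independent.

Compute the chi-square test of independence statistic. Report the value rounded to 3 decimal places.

Row totals [54, 38, 79], col totals [52, 65, 54], n=171
χ² = (10−16.42)²/16.42 + (26−20.53)²/20.53 + (18−17.05)²/17.05 + (19−11.56)²/11.56 + (10−14.44)²/14.44 + (9−12.00)²/12.00 + (23−24.02)²/24.02 + (29−30.03)²/30.03 + (27−24.95)²/24.95 = 11.1843
df = 4

test statistic = 11.184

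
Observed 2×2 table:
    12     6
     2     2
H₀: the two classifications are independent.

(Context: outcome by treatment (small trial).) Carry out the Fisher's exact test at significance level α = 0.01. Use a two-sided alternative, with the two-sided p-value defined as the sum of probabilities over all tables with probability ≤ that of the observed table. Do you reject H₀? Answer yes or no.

reject H₀: no

Margins: r₁=18, r₂=4, c₁=14, c₂=8, n=22
p_obs = C(18,12)·C(4,2)/C(22,14); sum pmf over tables with pmf ≤ p_obs
p-value (two-sided) = 0.60191
At α=0.01: p ≥ α → fail to reject H₀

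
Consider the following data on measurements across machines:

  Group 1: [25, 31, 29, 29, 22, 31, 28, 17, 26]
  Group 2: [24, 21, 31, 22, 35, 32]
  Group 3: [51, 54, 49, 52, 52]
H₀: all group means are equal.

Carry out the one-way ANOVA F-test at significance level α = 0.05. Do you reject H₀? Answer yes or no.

Group means [26.44, 27.50, 51.60], grand mean 33.050
SSB = Σnᵢ(x̄ᵢ−x̄)² = 2298.028; SSW = ΣΣ(x−x̄ᵢ)² = 354.922
MSB = 2298.028/2 = 1149.0139; MSW = 354.922/17 = 20.8778
F = MSB/MSW = 55.0353
df = (2, 17)
p-value (upper-tail) = 0.00000
At α=0.05: p < α → reject H₀

reject H₀: yes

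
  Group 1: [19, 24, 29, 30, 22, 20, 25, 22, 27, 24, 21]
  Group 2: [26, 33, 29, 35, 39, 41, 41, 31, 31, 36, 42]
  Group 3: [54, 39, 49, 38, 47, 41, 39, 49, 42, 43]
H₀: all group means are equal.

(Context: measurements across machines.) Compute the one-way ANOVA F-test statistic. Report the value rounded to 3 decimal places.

test statistic = 45.917

Group means [23.91, 34.91, 44.10], grand mean 34.000
SSB = Σnᵢ(x̄ᵢ−x̄)² = 2149.282; SSW = ΣΣ(x−x̄ᵢ)² = 678.718
MSB = 2149.282/2 = 1074.6409; MSW = 678.718/29 = 23.4041
F = MSB/MSW = 45.9168
df = (2, 29)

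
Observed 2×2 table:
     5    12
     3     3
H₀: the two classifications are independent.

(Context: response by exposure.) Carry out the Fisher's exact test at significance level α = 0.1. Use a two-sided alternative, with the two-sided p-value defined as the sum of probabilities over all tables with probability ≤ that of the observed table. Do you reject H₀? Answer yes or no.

Margins: r₁=17, r₂=6, c₁=8, c₂=15, n=23
p_obs = C(17,5)·C(6,3)/C(23,8); sum pmf over tables with pmf ≤ p_obs
p-value (two-sided) = 0.62139
At α=0.1: p ≥ α → fail to reject H₀

reject H₀: no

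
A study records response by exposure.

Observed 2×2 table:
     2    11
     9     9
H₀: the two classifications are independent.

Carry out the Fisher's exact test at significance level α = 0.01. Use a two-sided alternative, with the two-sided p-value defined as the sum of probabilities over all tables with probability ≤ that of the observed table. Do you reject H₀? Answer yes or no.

reject H₀: no

Margins: r₁=13, r₂=18, c₁=11, c₂=20, n=31
p_obs = C(13,2)·C(18,9)/C(31,11); sum pmf over tables with pmf ≤ p_obs
p-value (two-sided) = 0.06564
At α=0.01: p ≥ α → fail to reject H₀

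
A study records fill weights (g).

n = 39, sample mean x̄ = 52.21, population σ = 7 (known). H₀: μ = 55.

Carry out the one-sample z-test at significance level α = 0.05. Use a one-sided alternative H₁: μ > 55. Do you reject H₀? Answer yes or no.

reject H₀: no

SE = σ/√n = 7/√39 = 1.1209
z = (x̄−μ₀)/SE = (52.21−55)/1.1209 = -2.4891
p-value (one-sided, H₁ greater) = 0.99360
At α=0.05: p ≥ α → fail to reject H₀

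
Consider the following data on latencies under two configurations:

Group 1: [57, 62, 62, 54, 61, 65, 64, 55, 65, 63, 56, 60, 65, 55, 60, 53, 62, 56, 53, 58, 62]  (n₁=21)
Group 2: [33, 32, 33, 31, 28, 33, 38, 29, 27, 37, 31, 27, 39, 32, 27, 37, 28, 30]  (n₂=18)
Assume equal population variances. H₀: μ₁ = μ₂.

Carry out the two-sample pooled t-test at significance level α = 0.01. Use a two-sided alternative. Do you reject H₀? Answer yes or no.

reject H₀: yes

x̄₁=59.429, s₁=4.118, n₁=21
x̄₂=31.778, s₂=3.904, n₂=18
s_p² = [20·4.118² + 17·3.904²]/37 = 16.1690
SE = √(s_p²·(1/21+1/18)) = 1.2916
t = (59.429−31.778)/1.2916 = 21.4082
df = 37
p-value (two-sided) = 0.00000
At α=0.01: p < α → reject H₀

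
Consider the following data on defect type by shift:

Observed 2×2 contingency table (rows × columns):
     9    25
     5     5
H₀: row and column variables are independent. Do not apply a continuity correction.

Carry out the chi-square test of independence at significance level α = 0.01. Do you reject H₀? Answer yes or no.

Row totals [34, 10], col totals [14, 30], n=44
χ² = (9−10.82)²/10.82 + (25−23.18)²/23.18 + (5−3.18)²/3.18 + (5−6.82)²/6.82 = 1.9720
df = 1
p-value (upper-tail) = 0.16024
At α=0.01: p ≥ α → fail to reject H₀

reject H₀: no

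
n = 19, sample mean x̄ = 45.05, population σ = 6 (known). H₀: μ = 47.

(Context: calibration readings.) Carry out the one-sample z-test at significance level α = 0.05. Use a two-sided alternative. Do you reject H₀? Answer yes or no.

SE = σ/√n = 6/√19 = 1.3765
z = (x̄−μ₀)/SE = (45.05−47)/1.3765 = -1.4166
p-value (two-sided) = 0.15659
At α=0.05: p ≥ α → fail to reject H₀

reject H₀: no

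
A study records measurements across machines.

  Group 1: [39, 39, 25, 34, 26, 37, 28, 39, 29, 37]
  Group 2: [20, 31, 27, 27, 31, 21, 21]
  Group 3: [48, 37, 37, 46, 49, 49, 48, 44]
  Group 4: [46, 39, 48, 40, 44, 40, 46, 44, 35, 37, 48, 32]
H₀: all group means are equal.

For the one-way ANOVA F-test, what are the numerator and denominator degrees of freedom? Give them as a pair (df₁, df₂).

degrees of freedom = [3, 33]

k = 4 groups, N = 37 total
df = (k−1, N−k) = (4−1, 37−4) = (3, 33)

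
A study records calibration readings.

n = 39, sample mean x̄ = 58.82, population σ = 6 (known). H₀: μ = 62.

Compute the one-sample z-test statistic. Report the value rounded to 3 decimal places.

SE = σ/√n = 6/√39 = 0.9608
z = (x̄−μ₀)/SE = (58.82−62)/0.9608 = -3.3098

test statistic = -3.310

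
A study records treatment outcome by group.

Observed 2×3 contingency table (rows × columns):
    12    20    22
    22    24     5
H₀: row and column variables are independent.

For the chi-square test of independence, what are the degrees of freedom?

df = (r−1)(c−1) = (2−1)·(3−1) = 2

degrees of freedom = 2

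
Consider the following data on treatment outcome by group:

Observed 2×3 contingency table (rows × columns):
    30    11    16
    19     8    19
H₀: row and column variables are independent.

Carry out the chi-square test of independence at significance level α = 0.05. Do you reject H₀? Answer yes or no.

reject H₀: no

Row totals [57, 46], col totals [49, 19, 35], n=103
χ² = (30−27.12)²/27.12 + (11−10.51)²/10.51 + (16−19.37)²/19.37 + (19−21.88)²/21.88 + (8−8.49)²/8.49 + (19−15.63)²/15.63 = 2.0488
df = 2
p-value (upper-tail) = 0.35901
At α=0.05: p ≥ α → fail to reject H₀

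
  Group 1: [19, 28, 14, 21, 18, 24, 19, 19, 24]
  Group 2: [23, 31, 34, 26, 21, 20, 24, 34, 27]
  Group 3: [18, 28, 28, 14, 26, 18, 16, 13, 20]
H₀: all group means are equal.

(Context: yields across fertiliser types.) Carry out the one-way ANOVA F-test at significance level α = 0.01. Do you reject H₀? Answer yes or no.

reject H₀: no

Group means [20.67, 26.67, 20.11], grand mean 22.481
SSB = Σnᵢ(x̄ᵢ−x̄)² = 237.852; SSW = ΣΣ(x−x̄ᵢ)² = 632.889
MSB = 237.852/2 = 118.9259; MSW = 632.889/24 = 26.3704
F = MSB/MSW = 4.5098
df = (2, 24)
p-value (upper-tail) = 0.02174
At α=0.01: p ≥ α → fail to reject H₀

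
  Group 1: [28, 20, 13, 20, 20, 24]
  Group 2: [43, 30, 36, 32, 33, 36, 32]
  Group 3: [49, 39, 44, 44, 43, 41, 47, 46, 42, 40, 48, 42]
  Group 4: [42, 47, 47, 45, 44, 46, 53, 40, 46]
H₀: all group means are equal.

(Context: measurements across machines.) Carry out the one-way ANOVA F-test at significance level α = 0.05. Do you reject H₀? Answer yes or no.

Group means [20.83, 34.57, 43.75, 45.56], grand mean 38.294
SSB = Σnᵢ(x̄ᵢ−x̄)² = 2758.039; SSW = ΣΣ(x−x̄ᵢ)² = 455.020
MSB = 2758.039/3 = 919.3463; MSW = 455.020/30 = 15.1673
F = MSB/MSW = 60.6136
df = (3, 30)
p-value (upper-tail) = 0.00000
At α=0.05: p < α → reject H₀

reject H₀: yes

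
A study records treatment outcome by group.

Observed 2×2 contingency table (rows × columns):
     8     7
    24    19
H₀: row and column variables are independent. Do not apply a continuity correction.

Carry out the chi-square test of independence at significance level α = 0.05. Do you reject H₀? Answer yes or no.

reject H₀: no

Row totals [15, 43], col totals [32, 26], n=58
χ² = (8−8.28)²/8.28 + (7−6.72)²/6.72 + (24−23.72)²/23.72 + (19−19.28)²/19.28 = 0.0277
df = 1
p-value (upper-tail) = 0.86789
At α=0.05: p ≥ α → fail to reject H₀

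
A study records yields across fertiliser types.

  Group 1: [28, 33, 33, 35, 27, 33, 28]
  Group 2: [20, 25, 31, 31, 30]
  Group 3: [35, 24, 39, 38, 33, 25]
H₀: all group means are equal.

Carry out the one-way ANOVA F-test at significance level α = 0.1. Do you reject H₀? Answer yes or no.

reject H₀: no

Group means [31.00, 27.40, 32.33], grand mean 30.444
SSB = Σnᵢ(x̄ᵢ−x̄)² = 69.911; SSW = ΣΣ(x−x̄ᵢ)² = 362.533
MSB = 69.911/2 = 34.9556; MSW = 362.533/15 = 24.1689
F = MSB/MSW = 1.4463
df = (2, 15)
p-value (upper-tail) = 0.26646
At α=0.1: p ≥ α → fail to reject H₀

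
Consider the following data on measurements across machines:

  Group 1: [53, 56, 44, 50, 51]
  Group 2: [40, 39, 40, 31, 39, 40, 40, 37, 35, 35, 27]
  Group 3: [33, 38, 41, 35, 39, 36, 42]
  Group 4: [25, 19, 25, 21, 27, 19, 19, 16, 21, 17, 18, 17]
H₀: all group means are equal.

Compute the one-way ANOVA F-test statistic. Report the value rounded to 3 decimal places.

Group means [50.80, 36.64, 37.71, 20.33], grand mean 33.286
SSB = Σnᵢ(x̄ᵢ−x̄)² = 3807.702; SSW = ΣΣ(x−x̄ᵢ)² = 469.441
MSB = 3807.702/3 = 1269.2341; MSW = 469.441/31 = 15.1432
F = MSB/MSW = 83.8152
df = (3, 31)

test statistic = 83.815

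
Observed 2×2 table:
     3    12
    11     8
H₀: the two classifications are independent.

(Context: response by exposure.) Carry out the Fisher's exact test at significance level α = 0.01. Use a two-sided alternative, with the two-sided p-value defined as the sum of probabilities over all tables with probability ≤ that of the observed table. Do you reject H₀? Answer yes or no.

Margins: r₁=15, r₂=19, c₁=14, c₂=20, n=34
p_obs = C(15,3)·C(19,11)/C(34,14); sum pmf over tables with pmf ≤ p_obs
p-value (two-sided) = 0.03818
At α=0.01: p ≥ α → fail to reject H₀

reject H₀: no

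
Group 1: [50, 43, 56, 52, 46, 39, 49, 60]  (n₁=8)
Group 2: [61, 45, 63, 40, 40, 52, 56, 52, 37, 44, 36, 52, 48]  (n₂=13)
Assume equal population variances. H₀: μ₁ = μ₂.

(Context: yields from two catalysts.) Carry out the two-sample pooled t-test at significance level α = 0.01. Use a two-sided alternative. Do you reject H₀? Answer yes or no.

reject H₀: no

x̄₁=49.375, s₁=6.802, n₁=8
x̄₂=48.154, s₂=8.774, n₂=13
s_p² = [7·6.802² + 12·8.774²]/19 = 65.6614
SE = √(s_p²·(1/8+1/13)) = 3.6412
t = (49.375−48.154)/3.6412 = 0.3354
df = 19
p-value (two-sided) = 0.74102
At α=0.01: p ≥ α → fail to reject H₀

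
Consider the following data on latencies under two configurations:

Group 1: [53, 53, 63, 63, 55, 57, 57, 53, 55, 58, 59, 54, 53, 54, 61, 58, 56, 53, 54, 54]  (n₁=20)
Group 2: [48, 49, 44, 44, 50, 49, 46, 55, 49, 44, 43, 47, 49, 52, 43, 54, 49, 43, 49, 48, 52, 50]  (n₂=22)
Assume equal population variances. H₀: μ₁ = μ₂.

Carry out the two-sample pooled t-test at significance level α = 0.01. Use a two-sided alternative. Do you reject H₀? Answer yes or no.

reject H₀: yes

x̄₁=56.150, s₁=3.281, n₁=20
x̄₂=48.045, s₂=3.512, n₂=22
s_p² = [19·3.281² + 21·3.512²]/40 = 11.5876
SE = √(s_p²·(1/20+1/22)) = 1.0517
t = (56.150−48.045)/1.0517 = 7.7061
df = 40
p-value (two-sided) = 0.00000
At α=0.01: p < α → reject H₀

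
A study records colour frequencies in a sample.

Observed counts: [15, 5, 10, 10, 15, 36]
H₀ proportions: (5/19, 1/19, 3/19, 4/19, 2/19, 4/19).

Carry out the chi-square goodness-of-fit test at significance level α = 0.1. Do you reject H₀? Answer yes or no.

reject H₀: yes

n = 91; E_i = n·p_i = [23.95, 4.79, 14.37, 19.16, 9.58, 19.16]
χ² = (15−23.95)²/23.95 + (5−4.79)²/4.79 + (10−14.37)²/14.37 + (10−19.16)²/19.16 + (15−9.58)²/9.58 + (36−19.16)²/19.16 = 26.9322
df = 5
p-value (upper-tail) = 0.00006
At α=0.1: p < α → reject H₀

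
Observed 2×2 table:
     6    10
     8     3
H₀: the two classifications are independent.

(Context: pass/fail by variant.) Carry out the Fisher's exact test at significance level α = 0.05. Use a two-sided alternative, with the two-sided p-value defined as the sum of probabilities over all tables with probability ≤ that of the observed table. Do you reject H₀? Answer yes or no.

Margins: r₁=16, r₂=11, c₁=14, c₂=13, n=27
p_obs = C(16,6)·C(11,8)/C(27,14); sum pmf over tables with pmf ≤ p_obs
p-value (two-sided) = 0.12011
At α=0.05: p ≥ α → fail to reject H₀

reject H₀: no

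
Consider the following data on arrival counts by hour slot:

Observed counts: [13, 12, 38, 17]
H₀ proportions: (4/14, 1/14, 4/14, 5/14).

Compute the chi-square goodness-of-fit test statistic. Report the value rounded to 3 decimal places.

n = 80; E_i = n·p_i = [22.86, 5.71, 22.86, 28.57]
χ² = (13−22.86)²/22.86 + (12−5.71)²/5.71 + (38−22.86)²/22.86 + (17−28.57)²/28.57 = 25.8838
df = 3

test statistic = 25.884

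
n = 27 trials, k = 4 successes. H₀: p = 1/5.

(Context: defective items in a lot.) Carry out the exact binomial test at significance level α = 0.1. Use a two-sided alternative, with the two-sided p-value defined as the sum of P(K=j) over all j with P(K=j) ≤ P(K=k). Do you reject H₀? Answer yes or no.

reject H₀: no

Exact binomial: n=27, k=4, p₀=1/5=0.2000
P(X=j) = C(n,j)·p₀^j·(1−p₀)^(n−j); p = Σ P(X=j) over j with P(X=j) ≤ P(X=4)
p-value (two-sided) = 0.63465
At α=0.1: p ≥ α → fail to reject H₀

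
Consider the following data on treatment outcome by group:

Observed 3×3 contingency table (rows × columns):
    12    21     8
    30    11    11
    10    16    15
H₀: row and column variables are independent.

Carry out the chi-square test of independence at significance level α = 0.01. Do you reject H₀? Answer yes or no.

Row totals [41, 52, 41], col totals [52, 48, 34], n=134
χ² = (12−15.91)²/15.91 + (21−14.69)²/14.69 + (8−10.40)²/10.40 + (30−20.18)²/20.18 + (11−18.63)²/18.63 + (11−13.19)²/13.19 + (10−15.91)²/15.91 + (16−14.69)²/14.69 + (15−10.40)²/10.40 = 16.8421
df = 4
p-value (upper-tail) = 0.00207
At α=0.01: p < α → reject H₀

reject H₀: yes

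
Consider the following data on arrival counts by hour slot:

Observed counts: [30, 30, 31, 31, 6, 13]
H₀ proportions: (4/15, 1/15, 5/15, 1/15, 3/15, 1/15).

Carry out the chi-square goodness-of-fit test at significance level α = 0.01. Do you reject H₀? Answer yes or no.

n = 141; E_i = n·p_i = [37.60, 9.40, 47.00, 9.40, 28.20, 9.40]
χ² = (30−37.60)²/37.60 + (30−9.40)²/9.40 + (31−47.00)²/47.00 + (31−9.40)²/9.40 + (6−28.20)²/28.20 + (13−9.40)²/9.40 = 120.6170
df = 5
p-value (upper-tail) = 0.00000
At α=0.01: p < α → reject H₀

reject H₀: yes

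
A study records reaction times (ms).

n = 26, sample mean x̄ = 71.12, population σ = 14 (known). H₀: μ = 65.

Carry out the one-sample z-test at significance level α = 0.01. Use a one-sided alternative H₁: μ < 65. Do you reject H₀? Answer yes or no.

reject H₀: no

SE = σ/√n = 14/√26 = 2.7456
z = (x̄−μ₀)/SE = (71.12−65)/2.7456 = 2.2290
p-value (one-sided, H₁ less) = 0.98709
At α=0.01: p ≥ α → fail to reject H₀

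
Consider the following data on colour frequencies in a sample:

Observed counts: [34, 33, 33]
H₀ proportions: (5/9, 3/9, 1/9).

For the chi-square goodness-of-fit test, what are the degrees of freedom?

degrees of freedom = 2

df = k − 1 = 3 − 1 = 2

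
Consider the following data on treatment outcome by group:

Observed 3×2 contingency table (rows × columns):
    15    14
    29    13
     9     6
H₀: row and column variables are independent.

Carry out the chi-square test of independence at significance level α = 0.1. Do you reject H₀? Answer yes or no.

reject H₀: no

Row totals [29, 42, 15], col totals [53, 33], n=86
χ² = (15−17.87)²/17.87 + (14−11.13)²/11.13 + (29−25.88)²/25.88 + (13−16.12)²/16.12 + (9−9.24)²/9.24 + (6−5.76)²/5.76 = 2.1974
df = 2
p-value (upper-tail) = 0.33330
At α=0.1: p ≥ α → fail to reject H₀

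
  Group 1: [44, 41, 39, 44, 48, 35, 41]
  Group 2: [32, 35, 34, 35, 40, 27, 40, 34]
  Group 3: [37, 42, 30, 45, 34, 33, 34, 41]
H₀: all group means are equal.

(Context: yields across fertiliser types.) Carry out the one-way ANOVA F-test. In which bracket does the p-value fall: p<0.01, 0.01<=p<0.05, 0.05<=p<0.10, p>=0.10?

p-value bracket: 0.01<=p<0.05

Group means [41.71, 34.62, 37.00], grand mean 37.609
SSB = Σnᵢ(x̄ᵢ−x̄)² = 192.175; SSW = ΣΣ(x−x̄ᵢ)² = 415.304
MSB = 192.175/2 = 96.0873; MSW = 415.304/20 = 20.7652
F = MSB/MSW = 4.6273
df = (2, 20)
p-value (upper-tail) = 0.02230
→ bracket: 0.01<=p<0.05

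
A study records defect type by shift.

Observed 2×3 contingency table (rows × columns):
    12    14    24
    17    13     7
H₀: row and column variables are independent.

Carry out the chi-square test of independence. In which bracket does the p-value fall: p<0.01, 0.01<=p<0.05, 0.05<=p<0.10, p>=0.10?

p-value bracket: 0.01<=p<0.05

Row totals [50, 37], col totals [29, 27, 31], n=87
χ² = (12−16.67)²/16.67 + (14−15.52)²/15.52 + (24−17.82)²/17.82 + (17−12.33)²/12.33 + (13−11.48)²/11.48 + (7−13.18)²/13.18 = 8.4682
df = 2
p-value (upper-tail) = 0.01449
→ bracket: 0.01<=p<0.05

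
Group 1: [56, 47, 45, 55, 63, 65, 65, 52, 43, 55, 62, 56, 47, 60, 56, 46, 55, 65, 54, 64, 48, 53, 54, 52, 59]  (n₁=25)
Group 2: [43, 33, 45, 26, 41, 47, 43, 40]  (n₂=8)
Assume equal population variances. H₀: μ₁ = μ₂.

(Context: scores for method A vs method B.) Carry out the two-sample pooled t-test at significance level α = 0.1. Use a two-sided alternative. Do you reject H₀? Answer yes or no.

x̄₁=55.080, s₁=6.658, n₁=25
x̄₂=39.750, s₂=6.944, n₂=8
s_p² = [24·6.658² + 7·6.944²]/31 = 45.2045
SE = √(s_p²·(1/25+1/8)) = 2.7311
t = (55.080−39.750)/2.7311 = 5.6132
df = 31
p-value (two-sided) = 0.00000
At α=0.1: p < α → reject H₀

reject H₀: yes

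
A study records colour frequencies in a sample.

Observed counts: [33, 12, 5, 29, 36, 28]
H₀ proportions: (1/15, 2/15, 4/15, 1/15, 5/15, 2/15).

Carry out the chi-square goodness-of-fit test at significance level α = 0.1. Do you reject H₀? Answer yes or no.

n = 143; E_i = n·p_i = [9.53, 19.07, 38.13, 9.53, 47.67, 19.07]
χ² = (33−9.53)²/9.53 + (12−19.07)²/19.07 + (5−38.13)²/38.13 + (29−9.53)²/9.53 + (36−47.67)²/47.67 + (28−19.07)²/19.07 = 135.9633
df = 5
p-value (upper-tail) = 0.00000
At α=0.1: p < α → reject H₀

reject H₀: yes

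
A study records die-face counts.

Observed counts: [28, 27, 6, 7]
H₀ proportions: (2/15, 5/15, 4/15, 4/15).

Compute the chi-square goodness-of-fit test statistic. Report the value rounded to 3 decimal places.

n = 68; E_i = n·p_i = [9.07, 22.67, 18.13, 18.13]
χ² = (28−9.07)²/9.07 + (27−22.67)²/22.67 + (6−18.13)²/18.13 + (7−18.13)²/18.13 = 55.3199
df = 3

test statistic = 55.320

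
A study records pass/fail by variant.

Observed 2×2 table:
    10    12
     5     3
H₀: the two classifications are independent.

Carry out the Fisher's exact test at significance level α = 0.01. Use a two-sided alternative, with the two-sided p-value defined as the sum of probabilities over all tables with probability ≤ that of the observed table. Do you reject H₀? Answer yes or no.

Margins: r₁=22, r₂=8, c₁=15, c₂=15, n=30
p_obs = C(22,10)·C(8,5)/C(30,15); sum pmf over tables with pmf ≤ p_obs
p-value (two-sided) = 0.68166
At α=0.01: p ≥ α → fail to reject H₀

reject H₀: no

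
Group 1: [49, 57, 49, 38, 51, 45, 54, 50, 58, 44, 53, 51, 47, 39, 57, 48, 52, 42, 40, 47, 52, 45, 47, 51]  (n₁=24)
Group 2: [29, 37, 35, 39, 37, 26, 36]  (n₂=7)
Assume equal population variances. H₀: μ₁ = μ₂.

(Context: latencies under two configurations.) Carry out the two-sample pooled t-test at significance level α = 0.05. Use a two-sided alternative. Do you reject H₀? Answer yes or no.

x̄₁=48.583, s₁=5.508, n₁=24
x̄₂=34.143, s₂=4.776, n₂=7
s_p² = [23·5.508² + 6·4.776²]/29 = 28.7824
SE = √(s_p²·(1/24+1/7)) = 2.3046
t = (48.583−34.143)/2.3046 = 6.2660
df = 29
p-value (two-sided) = 0.00000
At α=0.05: p < α → reject H₀

reject H₀: yes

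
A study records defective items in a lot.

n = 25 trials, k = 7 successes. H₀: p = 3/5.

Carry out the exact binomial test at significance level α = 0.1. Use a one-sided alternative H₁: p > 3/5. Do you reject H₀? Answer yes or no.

Exact binomial: n=25, k=7, p₀=3/5=0.6000
P(X≥7) from Σ C(n,i)·p₀^i·(1−p₀)^(n−i)
p-value (one-sided, H₁ greater) = 0.99972
At α=0.1: p ≥ α → fail to reject H₀

reject H₀: no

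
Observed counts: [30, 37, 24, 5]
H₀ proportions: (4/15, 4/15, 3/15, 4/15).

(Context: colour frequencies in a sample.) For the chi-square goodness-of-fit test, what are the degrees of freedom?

degrees of freedom = 3

df = k − 1 = 4 − 1 = 3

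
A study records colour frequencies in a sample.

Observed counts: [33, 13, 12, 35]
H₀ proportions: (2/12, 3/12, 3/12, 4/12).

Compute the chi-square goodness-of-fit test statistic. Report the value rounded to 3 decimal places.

n = 93; E_i = n·p_i = [15.50, 23.25, 23.25, 31.00]
χ² = (33−15.50)²/15.50 + (13−23.25)²/23.25 + (12−23.25)²/23.25 + (35−31.00)²/31.00 = 30.2366
df = 3

test statistic = 30.237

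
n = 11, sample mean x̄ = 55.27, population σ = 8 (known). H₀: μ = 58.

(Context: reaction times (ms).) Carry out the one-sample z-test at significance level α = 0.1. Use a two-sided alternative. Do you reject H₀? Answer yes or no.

reject H₀: no

SE = σ/√n = 8/√11 = 2.4121
z = (x̄−μ₀)/SE = (55.27−58)/2.4121 = -1.1318
p-value (two-sided) = 0.25772
At α=0.1: p ≥ α → fail to reject H₀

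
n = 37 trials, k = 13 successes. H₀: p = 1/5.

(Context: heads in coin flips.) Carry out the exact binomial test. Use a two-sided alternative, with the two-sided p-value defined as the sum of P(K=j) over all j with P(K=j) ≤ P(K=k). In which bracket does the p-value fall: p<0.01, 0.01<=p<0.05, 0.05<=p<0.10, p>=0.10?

p-value bracket: 0.01<=p<0.05

Exact binomial: n=37, k=13, p₀=1/5=0.2000
P(X=j) = C(n,j)·p₀^j·(1−p₀)^(n−j); p = Σ P(X=j) over j with P(X=j) ≤ P(X=13)
p-value (two-sided) = 0.03653
→ bracket: 0.01<=p<0.05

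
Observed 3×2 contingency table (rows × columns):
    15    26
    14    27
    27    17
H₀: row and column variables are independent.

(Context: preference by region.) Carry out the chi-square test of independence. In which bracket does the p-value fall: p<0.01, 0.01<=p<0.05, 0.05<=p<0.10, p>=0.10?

p-value bracket: 0.01<=p<0.05

Row totals [41, 41, 44], col totals [56, 70], n=126
χ² = (15−18.22)²/18.22 + (26−22.78)²/22.78 + (14−18.22)²/18.22 + (27−22.78)²/22.78 + (27−19.56)²/19.56 + (17−24.44)²/24.44 = 7.8877
df = 2
p-value (upper-tail) = 0.01937
→ bracket: 0.01<=p<0.05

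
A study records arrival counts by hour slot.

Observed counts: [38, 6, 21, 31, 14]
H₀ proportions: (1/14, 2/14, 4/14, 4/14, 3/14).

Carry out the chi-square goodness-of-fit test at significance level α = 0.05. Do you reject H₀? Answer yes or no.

reject H₀: yes

n = 110; E_i = n·p_i = [7.86, 15.71, 31.43, 31.43, 23.57]
χ² = (38−7.86)²/7.86 + (6−15.71)²/15.71 + (21−31.43)²/31.43 + (31−31.43)²/31.43 + (14−23.57)²/23.57 = 128.9970
df = 4
p-value (upper-tail) = 0.00000
At α=0.05: p < α → reject H₀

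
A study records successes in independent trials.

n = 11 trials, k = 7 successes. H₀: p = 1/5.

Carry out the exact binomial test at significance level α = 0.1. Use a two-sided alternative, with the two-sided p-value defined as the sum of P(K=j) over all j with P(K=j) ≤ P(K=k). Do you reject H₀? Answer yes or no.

Exact binomial: n=11, k=7, p₀=1/5=0.2000
P(X=j) = C(n,j)·p₀^j·(1−p₀)^(n−j); p = Σ P(X=j) over j with P(X=j) ≤ P(X=7)
p-value (two-sided) = 0.00197
At α=0.1: p < α → reject H₀

reject H₀: yes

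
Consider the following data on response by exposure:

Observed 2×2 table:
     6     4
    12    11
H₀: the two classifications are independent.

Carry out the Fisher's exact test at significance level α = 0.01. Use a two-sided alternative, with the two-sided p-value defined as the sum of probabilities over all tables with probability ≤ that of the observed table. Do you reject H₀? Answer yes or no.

reject H₀: no

Margins: r₁=10, r₂=23, c₁=18, c₂=15, n=33
p_obs = C(10,6)·C(23,12)/C(33,18); sum pmf over tables with pmf ≤ p_obs
p-value (two-sided) = 0.72202
At α=0.01: p ≥ α → fail to reject H₀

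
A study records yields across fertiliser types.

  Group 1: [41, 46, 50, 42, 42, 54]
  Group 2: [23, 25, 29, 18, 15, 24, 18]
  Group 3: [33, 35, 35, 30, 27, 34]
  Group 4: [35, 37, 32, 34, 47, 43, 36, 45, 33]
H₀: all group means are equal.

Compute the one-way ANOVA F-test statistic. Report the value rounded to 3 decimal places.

Group means [45.83, 21.71, 32.33, 38.00], grand mean 34.393
SSB = Σnᵢ(x̄ᵢ−x̄)² = 2053.083; SSW = ΣΣ(x−x̄ᵢ)² = 577.595
MSB = 2053.083/3 = 684.3611; MSW = 577.595/24 = 24.0665
F = MSB/MSW = 28.4363
df = (3, 24)

test statistic = 28.436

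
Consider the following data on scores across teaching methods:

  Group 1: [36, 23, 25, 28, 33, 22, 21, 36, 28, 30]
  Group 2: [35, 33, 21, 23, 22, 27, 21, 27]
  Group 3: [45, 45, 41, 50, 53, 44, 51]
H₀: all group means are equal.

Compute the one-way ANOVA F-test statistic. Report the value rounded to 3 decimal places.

Group means [28.20, 26.12, 47.00], grand mean 32.800
SSB = Σnᵢ(x̄ᵢ−x̄)² = 1979.525; SSW = ΣΣ(x−x̄ᵢ)² = 596.475
MSB = 1979.525/2 = 989.7625; MSW = 596.475/22 = 27.1125
F = MSB/MSW = 36.5058
df = (2, 22)

test statistic = 36.506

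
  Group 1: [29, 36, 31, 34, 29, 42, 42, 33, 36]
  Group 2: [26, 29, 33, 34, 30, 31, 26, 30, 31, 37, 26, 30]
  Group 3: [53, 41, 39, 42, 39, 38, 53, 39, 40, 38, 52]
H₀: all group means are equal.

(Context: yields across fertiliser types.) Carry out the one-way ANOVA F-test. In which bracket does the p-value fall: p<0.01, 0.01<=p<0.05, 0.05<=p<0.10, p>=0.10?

p-value bracket: p<0.01

Group means [34.67, 30.25, 43.09], grand mean 35.906
SSB = Σnᵢ(x̄ᵢ−x̄)² = 965.560; SSW = ΣΣ(x−x̄ᵢ)² = 709.159
MSB = 965.560/2 = 482.7798; MSW = 709.159/29 = 24.4538
F = MSB/MSW = 19.7426
df = (2, 29)
p-value (upper-tail) = 0.00000
→ bracket: p<0.01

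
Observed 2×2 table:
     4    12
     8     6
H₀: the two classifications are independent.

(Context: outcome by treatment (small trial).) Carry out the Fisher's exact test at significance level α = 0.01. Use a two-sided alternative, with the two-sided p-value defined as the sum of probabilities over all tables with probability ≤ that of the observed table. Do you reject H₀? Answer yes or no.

reject H₀: no

Margins: r₁=16, r₂=14, c₁=12, c₂=18, n=30
p_obs = C(16,4)·C(14,8)/C(30,12); sum pmf over tables with pmf ≤ p_obs
p-value (two-sided) = 0.13491
At α=0.01: p ≥ α → fail to reject H₀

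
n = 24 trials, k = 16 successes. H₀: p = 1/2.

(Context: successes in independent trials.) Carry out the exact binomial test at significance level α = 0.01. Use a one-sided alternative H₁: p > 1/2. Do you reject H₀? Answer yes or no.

Exact binomial: n=24, k=16, p₀=1/2=0.5000
P(X≥16) from Σ C(n,i)·p₀^i·(1−p₀)^(n−i)
p-value (one-sided, H₁ greater) = 0.07579
At α=0.01: p ≥ α → fail to reject H₀

reject H₀: no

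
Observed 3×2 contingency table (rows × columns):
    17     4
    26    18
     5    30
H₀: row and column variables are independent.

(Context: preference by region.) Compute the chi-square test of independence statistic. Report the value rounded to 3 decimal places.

test statistic = 27.243

Row totals [21, 44, 35], col totals [48, 52], n=100
χ² = (17−10.08)²/10.08 + (4−10.92)²/10.92 + (26−21.12)²/21.12 + (18−22.88)²/22.88 + (5−16.80)²/16.80 + (30−18.20)²/18.20 = 27.2429
df = 2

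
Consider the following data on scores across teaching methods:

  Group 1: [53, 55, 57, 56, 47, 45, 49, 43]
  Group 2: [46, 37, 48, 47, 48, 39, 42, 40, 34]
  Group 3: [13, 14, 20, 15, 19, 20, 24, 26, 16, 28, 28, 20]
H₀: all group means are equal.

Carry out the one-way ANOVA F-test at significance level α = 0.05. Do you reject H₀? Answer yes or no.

Group means [50.62, 42.33, 20.25], grand mean 35.483
SSB = Σnᵢ(x̄ᵢ−x̄)² = 5041.116; SSW = ΣΣ(x−x̄ᵢ)² = 720.125
MSB = 5041.116/2 = 2520.5582; MSW = 720.125/26 = 27.6971
F = MSB/MSW = 91.0044
df = (2, 26)
p-value (upper-tail) = 0.00000
At α=0.05: p < α → reject H₀

reject H₀: yes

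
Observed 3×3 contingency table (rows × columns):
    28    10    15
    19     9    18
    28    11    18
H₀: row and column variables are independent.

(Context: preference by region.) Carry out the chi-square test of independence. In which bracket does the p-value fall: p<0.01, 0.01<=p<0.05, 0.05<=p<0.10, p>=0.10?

p-value bracket: p>=0.10

Row totals [53, 46, 57], col totals [75, 30, 51], n=156
χ² = (28−25.48)²/25.48 + (10−10.19)²/10.19 + (15−17.33)²/17.33 + (19−22.12)²/22.12 + (9−8.85)²/8.85 + (18−15.04)²/15.04 + (28−27.40)²/27.40 + (11−10.96)²/10.96 + (18−18.63)²/18.63 = 1.6247
df = 4
p-value (upper-tail) = 0.80435
→ bracket: p>=0.10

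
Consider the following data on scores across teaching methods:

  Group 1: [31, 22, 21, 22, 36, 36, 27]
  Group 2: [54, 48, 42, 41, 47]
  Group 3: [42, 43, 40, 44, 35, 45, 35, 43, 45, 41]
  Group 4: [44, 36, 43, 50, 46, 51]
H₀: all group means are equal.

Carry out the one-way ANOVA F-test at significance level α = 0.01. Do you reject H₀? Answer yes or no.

Group means [27.86, 46.40, 41.30, 45.00], grand mean 39.643
SSB = Σnᵢ(x̄ᵢ−x̄)² = 1400.271; SSW = ΣΣ(x−x̄ᵢ)² = 638.157
MSB = 1400.271/3 = 466.7571; MSW = 638.157/24 = 26.5899
F = MSB/MSW = 17.5539
df = (3, 24)
p-value (upper-tail) = 0.00000
At α=0.01: p < α → reject H₀

reject H₀: yes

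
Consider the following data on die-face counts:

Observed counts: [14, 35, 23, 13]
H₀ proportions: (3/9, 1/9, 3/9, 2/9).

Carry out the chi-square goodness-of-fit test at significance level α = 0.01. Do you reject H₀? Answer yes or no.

reject H₀: yes

n = 85; E_i = n·p_i = [28.33, 9.44, 28.33, 18.89]
χ² = (14−28.33)²/28.33 + (35−9.44)²/9.44 + (23−28.33)²/28.33 + (13−18.89)²/18.89 = 79.2412
df = 3
p-value (upper-tail) = 0.00000
At α=0.01: p < α → reject H₀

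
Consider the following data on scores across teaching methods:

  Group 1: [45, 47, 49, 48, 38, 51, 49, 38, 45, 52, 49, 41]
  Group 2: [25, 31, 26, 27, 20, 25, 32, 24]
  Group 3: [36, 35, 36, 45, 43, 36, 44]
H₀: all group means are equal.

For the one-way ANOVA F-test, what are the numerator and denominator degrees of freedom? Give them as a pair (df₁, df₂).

degrees of freedom = [2, 24]

k = 3 groups, N = 27 total
df = (k−1, N−k) = (3−1, 27−3) = (2, 24)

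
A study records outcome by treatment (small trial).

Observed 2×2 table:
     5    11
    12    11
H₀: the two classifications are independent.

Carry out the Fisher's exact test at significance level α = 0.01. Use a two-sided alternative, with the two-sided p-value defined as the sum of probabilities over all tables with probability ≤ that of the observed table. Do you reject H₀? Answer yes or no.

reject H₀: no

Margins: r₁=16, r₂=23, c₁=17, c₂=22, n=39
p_obs = C(16,5)·C(23,12)/C(39,17); sum pmf over tables with pmf ≤ p_obs
p-value (two-sided) = 0.32513
At α=0.01: p ≥ α → fail to reject H₀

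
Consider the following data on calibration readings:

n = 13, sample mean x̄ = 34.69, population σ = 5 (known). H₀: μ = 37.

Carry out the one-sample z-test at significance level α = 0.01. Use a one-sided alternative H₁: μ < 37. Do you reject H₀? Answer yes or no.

SE = σ/√n = 5/√13 = 1.3868
z = (x̄−μ₀)/SE = (34.69−37)/1.3868 = -1.6658
p-value (one-sided, H₁ less) = 0.04788
At α=0.01: p ≥ α → fail to reject H₀

reject H₀: no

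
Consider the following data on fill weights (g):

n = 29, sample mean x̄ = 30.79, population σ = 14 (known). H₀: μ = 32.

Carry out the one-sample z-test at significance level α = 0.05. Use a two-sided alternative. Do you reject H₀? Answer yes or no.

reject H₀: no

SE = σ/√n = 14/√29 = 2.5997
z = (x̄−μ₀)/SE = (30.79−32)/2.5997 = -0.4654
p-value (two-sided) = 0.64162
At α=0.05: p ≥ α → fail to reject H₀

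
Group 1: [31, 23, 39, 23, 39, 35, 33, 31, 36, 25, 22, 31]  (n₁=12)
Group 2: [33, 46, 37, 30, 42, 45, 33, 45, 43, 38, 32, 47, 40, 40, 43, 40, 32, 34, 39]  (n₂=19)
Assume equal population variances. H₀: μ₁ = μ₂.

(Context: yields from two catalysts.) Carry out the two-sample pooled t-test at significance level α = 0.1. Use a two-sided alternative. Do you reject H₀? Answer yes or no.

reject H₀: yes

x̄₁=30.667, s₁=6.155, n₁=12
x̄₂=38.895, s₂=5.322, n₂=19
s_p² = [11·6.155² + 18·5.322²]/29 = 31.9468
SE = √(s_p²·(1/12+1/19)) = 2.0841
t = (30.667−38.895)/2.0841 = -3.9479
df = 29
p-value (two-sided) = 0.00046
At α=0.1: p < α → reject H₀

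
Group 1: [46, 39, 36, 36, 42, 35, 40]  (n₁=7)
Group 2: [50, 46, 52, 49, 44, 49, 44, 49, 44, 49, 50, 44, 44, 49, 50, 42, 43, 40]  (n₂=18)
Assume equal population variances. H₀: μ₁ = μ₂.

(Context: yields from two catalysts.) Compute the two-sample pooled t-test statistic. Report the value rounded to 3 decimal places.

test statistic = -4.629

x̄₁=39.143, s₁=3.934, n₁=7
x̄₂=46.556, s₂=3.468, n₂=18
s_p² = [6·3.934² + 17·3.468²]/23 = 12.9262
SE = √(s_p²·(1/7+1/18)) = 1.6015
t = (39.143−46.556)/1.6015 = -4.6287
df = 23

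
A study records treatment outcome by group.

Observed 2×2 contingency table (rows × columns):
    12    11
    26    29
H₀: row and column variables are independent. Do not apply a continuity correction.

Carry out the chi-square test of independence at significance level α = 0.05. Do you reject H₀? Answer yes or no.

reject H₀: no

Row totals [23, 55], col totals [38, 40], n=78
χ² = (12−11.21)²/11.21 + (11−11.79)²/11.79 + (26−26.79)²/26.79 + (29−28.21)²/28.21 = 0.1559
df = 1
p-value (upper-tail) = 0.69293
At α=0.05: p ≥ α → fail to reject H₀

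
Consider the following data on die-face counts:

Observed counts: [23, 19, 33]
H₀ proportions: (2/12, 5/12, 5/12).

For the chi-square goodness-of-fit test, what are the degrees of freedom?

degrees of freedom = 2

df = k − 1 = 3 − 1 = 2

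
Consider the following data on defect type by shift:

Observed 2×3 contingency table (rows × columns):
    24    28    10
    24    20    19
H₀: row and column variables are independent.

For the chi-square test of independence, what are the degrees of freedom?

df = (r−1)(c−1) = (2−1)·(3−1) = 2

degrees of freedom = 2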